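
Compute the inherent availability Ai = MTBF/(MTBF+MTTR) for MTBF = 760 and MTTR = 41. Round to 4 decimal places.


MTBF = 760
MTTR = 41
MTBF + MTTR = 801
Ai = 760 / 801
Ai = 0.9488

0.9488


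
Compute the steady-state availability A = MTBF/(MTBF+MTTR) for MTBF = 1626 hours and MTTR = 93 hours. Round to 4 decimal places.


MTBF = 1626
MTTR = 93
MTBF + MTTR = 1719
A = 1626 / 1719
A = 0.9459

0.9459


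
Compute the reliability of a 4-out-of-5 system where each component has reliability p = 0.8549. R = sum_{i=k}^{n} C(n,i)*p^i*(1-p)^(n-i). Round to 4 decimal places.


k = 4, n = 5, p = 0.8549
i=4: C(5,4)=5 * 0.8549^4 * 0.1451^1 = 0.3875
i=5: C(5,5)=1 * 0.8549^5 * 0.1451^0 = 0.4566
R = sum of terms = 0.8442

0.8442


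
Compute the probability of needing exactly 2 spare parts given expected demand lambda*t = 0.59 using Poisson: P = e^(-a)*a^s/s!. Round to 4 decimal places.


a = 0.59, s = 2
e^(-a) = e^(-0.59) = 0.5543
a^s = 0.59^2 = 0.3481
s! = 2
P = 0.5543 * 0.3481 / 2
P = 0.0965

0.0965


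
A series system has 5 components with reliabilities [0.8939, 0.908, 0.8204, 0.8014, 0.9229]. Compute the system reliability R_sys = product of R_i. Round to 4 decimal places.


Components: [0.8939, 0.908, 0.8204, 0.8014, 0.9229]
After component 1 (R=0.8939): product = 0.8939
After component 2 (R=0.908): product = 0.8117
After component 3 (R=0.8204): product = 0.6659
After component 4 (R=0.8014): product = 0.5336
After component 5 (R=0.9229): product = 0.4925
R_sys = 0.4925

0.4925


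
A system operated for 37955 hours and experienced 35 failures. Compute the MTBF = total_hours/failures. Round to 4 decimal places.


total_hours = 37955
failures = 35
MTBF = 37955 / 35
MTBF = 1084.4286

1084.4286


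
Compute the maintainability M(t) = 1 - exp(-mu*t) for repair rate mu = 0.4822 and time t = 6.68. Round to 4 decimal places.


mu = 0.4822, t = 6.68
mu * t = 0.4822 * 6.68 = 3.2211
exp(-3.2211) = 0.0399
M(t) = 1 - 0.0399
M(t) = 0.9601

0.9601


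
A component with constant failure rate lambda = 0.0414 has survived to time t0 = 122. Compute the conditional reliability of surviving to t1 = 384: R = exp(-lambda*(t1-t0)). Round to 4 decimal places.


lambda = 0.0414
t0 = 122, t1 = 384
t1 - t0 = 262
lambda * (t1-t0) = 0.0414 * 262 = 10.8468
R = exp(-10.8468)
R = 0.0

0.0


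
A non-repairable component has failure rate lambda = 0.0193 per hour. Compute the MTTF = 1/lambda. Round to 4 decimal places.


lambda = 0.0193
MTTF = 1 / 0.0193
MTTF = 51.8135

51.8135


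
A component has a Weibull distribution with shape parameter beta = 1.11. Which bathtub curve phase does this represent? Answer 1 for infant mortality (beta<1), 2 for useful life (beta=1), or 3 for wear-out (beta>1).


beta = 1.11
Compare beta to 1:
beta < 1 => infant mortality (phase 1)
beta = 1 => useful life (phase 2)
beta > 1 => wear-out (phase 3)
Since beta = 1.11, this is wear-out (increasing failure rate)
Phase = 3

3


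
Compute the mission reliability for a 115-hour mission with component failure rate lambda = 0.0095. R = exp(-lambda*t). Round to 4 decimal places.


lambda = 0.0095
mission_time = 115
lambda * t = 0.0095 * 115 = 1.0925
R = exp(-1.0925)
R = 0.3354

0.3354


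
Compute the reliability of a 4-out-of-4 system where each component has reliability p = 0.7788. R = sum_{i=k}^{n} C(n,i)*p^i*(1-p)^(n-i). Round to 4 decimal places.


k = 4, n = 4, p = 0.7788
i=4: C(4,4)=1 * 0.7788^4 * 0.2212^0 = 0.3679
R = sum of terms = 0.3679

0.3679


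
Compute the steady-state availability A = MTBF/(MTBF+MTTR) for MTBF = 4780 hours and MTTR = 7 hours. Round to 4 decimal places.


MTBF = 4780
MTTR = 7
MTBF + MTTR = 4787
A = 4780 / 4787
A = 0.9985

0.9985


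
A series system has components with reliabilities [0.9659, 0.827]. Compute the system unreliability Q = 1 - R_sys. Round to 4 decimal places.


Components: [0.9659, 0.827]
After component 1: product = 0.9659
After component 2: product = 0.7988
R_sys = 0.7988
Q = 1 - 0.7988 = 0.2012

0.2012


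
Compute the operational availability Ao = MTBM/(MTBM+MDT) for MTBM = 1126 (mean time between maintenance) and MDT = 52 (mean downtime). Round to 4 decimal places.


MTBM = 1126
MDT = 52
MTBM + MDT = 1178
Ao = 1126 / 1178
Ao = 0.9559

0.9559


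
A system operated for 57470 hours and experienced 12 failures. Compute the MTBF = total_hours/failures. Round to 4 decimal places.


total_hours = 57470
failures = 12
MTBF = 57470 / 12
MTBF = 4789.1667

4789.1667


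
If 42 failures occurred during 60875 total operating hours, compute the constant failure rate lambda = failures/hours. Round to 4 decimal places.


failures = 42
total_hours = 60875
lambda = 42 / 60875
lambda = 0.0007

0.0007


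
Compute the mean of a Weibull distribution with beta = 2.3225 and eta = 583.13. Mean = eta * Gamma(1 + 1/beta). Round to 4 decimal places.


beta = 2.3225, eta = 583.13
1/beta = 0.4306
1 + 1/beta = 1.4306
Gamma(1.4306) = 0.886
Mean = 583.13 * 0.886
Mean = 516.6652

516.6652


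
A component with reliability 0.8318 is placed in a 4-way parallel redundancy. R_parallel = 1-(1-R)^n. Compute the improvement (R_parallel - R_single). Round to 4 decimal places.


R_single = 0.8318, n = 4
1 - R_single = 0.1682
(1 - R_single)^n = 0.1682^4 = 0.0008
R_parallel = 1 - 0.0008 = 0.9992
Improvement = 0.9992 - 0.8318
Improvement = 0.1674

0.1674


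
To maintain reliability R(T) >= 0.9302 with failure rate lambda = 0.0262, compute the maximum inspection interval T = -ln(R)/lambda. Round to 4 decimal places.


R_target = 0.9302
lambda = 0.0262
-ln(0.9302) = 0.0724
T = 0.0724 / 0.0262
T = 2.7617

2.7617


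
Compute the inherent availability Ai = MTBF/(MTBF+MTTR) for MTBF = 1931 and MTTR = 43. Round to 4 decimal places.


MTBF = 1931
MTTR = 43
MTBF + MTTR = 1974
Ai = 1931 / 1974
Ai = 0.9782

0.9782


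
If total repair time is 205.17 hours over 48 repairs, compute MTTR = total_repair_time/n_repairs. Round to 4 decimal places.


total_repair_time = 205.17
n_repairs = 48
MTTR = 205.17 / 48
MTTR = 4.2744

4.2744


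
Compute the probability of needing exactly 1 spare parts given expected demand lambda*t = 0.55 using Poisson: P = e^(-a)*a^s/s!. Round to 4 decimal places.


a = 0.55, s = 1
e^(-a) = e^(-0.55) = 0.5769
a^s = 0.55^1 = 0.55
s! = 1
P = 0.5769 * 0.55 / 1
P = 0.3173

0.3173


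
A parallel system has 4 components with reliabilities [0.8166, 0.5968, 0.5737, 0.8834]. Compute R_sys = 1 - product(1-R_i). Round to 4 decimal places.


Components: [0.8166, 0.5968, 0.5737, 0.8834]
(1 - 0.8166) = 0.1834, running product = 0.1834
(1 - 0.5968) = 0.4032, running product = 0.0739
(1 - 0.5737) = 0.4263, running product = 0.0315
(1 - 0.8834) = 0.1166, running product = 0.0037
Product of (1-R_i) = 0.0037
R_sys = 1 - 0.0037 = 0.9963

0.9963


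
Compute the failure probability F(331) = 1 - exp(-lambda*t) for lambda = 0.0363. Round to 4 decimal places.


lambda = 0.0363, t = 331
lambda * t = 12.0153
exp(-12.0153) = 0.0
F(t) = 1 - 0.0
F(t) = 1.0

1.0


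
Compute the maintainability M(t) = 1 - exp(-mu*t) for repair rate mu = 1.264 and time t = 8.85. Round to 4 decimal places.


mu = 1.264, t = 8.85
mu * t = 1.264 * 8.85 = 11.1864
exp(-11.1864) = 0.0
M(t) = 1 - 0.0
M(t) = 1.0

1.0


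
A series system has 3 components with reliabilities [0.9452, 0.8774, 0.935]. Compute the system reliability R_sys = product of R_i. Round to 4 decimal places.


Components: [0.9452, 0.8774, 0.935]
After component 1 (R=0.9452): product = 0.9452
After component 2 (R=0.8774): product = 0.8293
After component 3 (R=0.935): product = 0.7754
R_sys = 0.7754

0.7754


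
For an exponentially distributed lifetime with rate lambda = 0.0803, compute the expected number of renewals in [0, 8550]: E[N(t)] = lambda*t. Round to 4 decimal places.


lambda = 0.0803
t = 8550
E[N(t)] = lambda * t
E[N(t)] = 0.0803 * 8550
E[N(t)] = 686.565

686.565


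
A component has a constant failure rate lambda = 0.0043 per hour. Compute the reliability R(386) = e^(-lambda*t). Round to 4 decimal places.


lambda = 0.0043
t = 386
lambda * t = 1.6598
R(t) = e^(-1.6598)
R(t) = 0.1902

0.1902


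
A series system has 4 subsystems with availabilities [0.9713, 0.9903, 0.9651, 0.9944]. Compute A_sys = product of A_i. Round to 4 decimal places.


Subsystems: [0.9713, 0.9903, 0.9651, 0.9944]
After subsystem 1 (A=0.9713): product = 0.9713
After subsystem 2 (A=0.9903): product = 0.9619
After subsystem 3 (A=0.9651): product = 0.9283
After subsystem 4 (A=0.9944): product = 0.9231
A_sys = 0.9231

0.9231


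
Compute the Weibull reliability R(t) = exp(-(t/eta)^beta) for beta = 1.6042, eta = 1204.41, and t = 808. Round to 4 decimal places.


beta = 1.6042, eta = 1204.41, t = 808
t/eta = 808 / 1204.41 = 0.6709
(t/eta)^beta = 0.6709^1.6042 = 0.5271
R(t) = exp(-0.5271)
R(t) = 0.5903

0.5903


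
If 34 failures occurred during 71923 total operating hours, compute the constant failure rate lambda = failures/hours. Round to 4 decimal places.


failures = 34
total_hours = 71923
lambda = 34 / 71923
lambda = 0.0005

0.0005


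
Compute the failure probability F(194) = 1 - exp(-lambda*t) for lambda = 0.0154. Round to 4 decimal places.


lambda = 0.0154, t = 194
lambda * t = 2.9876
exp(-2.9876) = 0.0504
F(t) = 1 - 0.0504
F(t) = 0.9496

0.9496


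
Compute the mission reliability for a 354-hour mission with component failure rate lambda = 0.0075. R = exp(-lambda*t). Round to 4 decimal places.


lambda = 0.0075
mission_time = 354
lambda * t = 0.0075 * 354 = 2.655
R = exp(-2.655)
R = 0.0703

0.0703


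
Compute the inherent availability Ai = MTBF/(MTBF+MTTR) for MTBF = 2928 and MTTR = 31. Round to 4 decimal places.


MTBF = 2928
MTTR = 31
MTBF + MTTR = 2959
Ai = 2928 / 2959
Ai = 0.9895

0.9895


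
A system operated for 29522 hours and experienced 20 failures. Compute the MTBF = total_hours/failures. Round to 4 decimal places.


total_hours = 29522
failures = 20
MTBF = 29522 / 20
MTBF = 1476.1

1476.1


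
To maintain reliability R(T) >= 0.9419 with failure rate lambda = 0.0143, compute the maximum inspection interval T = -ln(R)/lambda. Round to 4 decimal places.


R_target = 0.9419
lambda = 0.0143
-ln(0.9419) = 0.0599
T = 0.0599 / 0.0143
T = 4.1857

4.1857


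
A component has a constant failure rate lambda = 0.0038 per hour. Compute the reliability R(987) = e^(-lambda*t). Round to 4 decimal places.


lambda = 0.0038
t = 987
lambda * t = 3.7506
R(t) = e^(-3.7506)
R(t) = 0.0235

0.0235


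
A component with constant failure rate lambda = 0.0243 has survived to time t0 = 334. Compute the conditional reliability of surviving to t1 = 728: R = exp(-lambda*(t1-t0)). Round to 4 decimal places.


lambda = 0.0243
t0 = 334, t1 = 728
t1 - t0 = 394
lambda * (t1-t0) = 0.0243 * 394 = 9.5742
R = exp(-9.5742)
R = 0.0001

0.0001


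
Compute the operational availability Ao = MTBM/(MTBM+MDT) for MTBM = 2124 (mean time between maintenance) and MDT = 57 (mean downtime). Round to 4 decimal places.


MTBM = 2124
MDT = 57
MTBM + MDT = 2181
Ao = 2124 / 2181
Ao = 0.9739

0.9739


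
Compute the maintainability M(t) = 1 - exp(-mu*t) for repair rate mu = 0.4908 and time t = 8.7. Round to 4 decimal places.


mu = 0.4908, t = 8.7
mu * t = 0.4908 * 8.7 = 4.27
exp(-4.27) = 0.014
M(t) = 1 - 0.014
M(t) = 0.986

0.986


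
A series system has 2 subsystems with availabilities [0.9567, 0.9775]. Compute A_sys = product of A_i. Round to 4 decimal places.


Subsystems: [0.9567, 0.9775]
After subsystem 1 (A=0.9567): product = 0.9567
After subsystem 2 (A=0.9775): product = 0.9352
A_sys = 0.9352

0.9352


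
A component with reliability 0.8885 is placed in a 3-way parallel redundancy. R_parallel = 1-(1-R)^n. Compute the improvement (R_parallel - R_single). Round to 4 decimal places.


R_single = 0.8885, n = 3
1 - R_single = 0.1115
(1 - R_single)^n = 0.1115^3 = 0.0014
R_parallel = 1 - 0.0014 = 0.9986
Improvement = 0.9986 - 0.8885
Improvement = 0.1101

0.1101


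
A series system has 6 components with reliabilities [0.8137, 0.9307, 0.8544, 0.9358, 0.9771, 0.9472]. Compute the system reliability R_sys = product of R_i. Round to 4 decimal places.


Components: [0.8137, 0.9307, 0.8544, 0.9358, 0.9771, 0.9472]
After component 1 (R=0.8137): product = 0.8137
After component 2 (R=0.9307): product = 0.7573
After component 3 (R=0.8544): product = 0.647
After component 4 (R=0.9358): product = 0.6055
After component 5 (R=0.9771): product = 0.5916
After component 6 (R=0.9472): product = 0.5604
R_sys = 0.5604

0.5604


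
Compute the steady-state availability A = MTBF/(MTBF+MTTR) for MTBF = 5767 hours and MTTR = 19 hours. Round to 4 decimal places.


MTBF = 5767
MTTR = 19
MTBF + MTTR = 5786
A = 5767 / 5786
A = 0.9967

0.9967


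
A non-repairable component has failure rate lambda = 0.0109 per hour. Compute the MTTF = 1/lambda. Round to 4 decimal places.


lambda = 0.0109
MTTF = 1 / 0.0109
MTTF = 91.7431

91.7431


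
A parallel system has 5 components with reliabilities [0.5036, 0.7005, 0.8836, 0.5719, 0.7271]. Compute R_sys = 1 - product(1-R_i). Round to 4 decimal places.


Components: [0.5036, 0.7005, 0.8836, 0.5719, 0.7271]
(1 - 0.5036) = 0.4964, running product = 0.4964
(1 - 0.7005) = 0.2995, running product = 0.1487
(1 - 0.8836) = 0.1164, running product = 0.0173
(1 - 0.5719) = 0.4281, running product = 0.0074
(1 - 0.7271) = 0.2729, running product = 0.002
Product of (1-R_i) = 0.002
R_sys = 1 - 0.002 = 0.998

0.998


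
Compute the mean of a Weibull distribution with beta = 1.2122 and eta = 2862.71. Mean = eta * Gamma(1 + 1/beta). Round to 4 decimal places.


beta = 1.2122, eta = 2862.71
1/beta = 0.8249
1 + 1/beta = 1.8249
Gamma(1.8249) = 0.9382
Mean = 2862.71 * 0.9382
Mean = 2685.9174

2685.9174


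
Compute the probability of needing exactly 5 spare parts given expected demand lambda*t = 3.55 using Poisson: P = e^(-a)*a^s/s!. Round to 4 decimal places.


a = 3.55, s = 5
e^(-a) = e^(-3.55) = 0.0287
a^s = 3.55^5 = 563.8217
s! = 120
P = 0.0287 * 563.8217 / 120
P = 0.135

0.135


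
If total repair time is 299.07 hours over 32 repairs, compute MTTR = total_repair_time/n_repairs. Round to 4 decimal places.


total_repair_time = 299.07
n_repairs = 32
MTTR = 299.07 / 32
MTTR = 9.3459

9.3459


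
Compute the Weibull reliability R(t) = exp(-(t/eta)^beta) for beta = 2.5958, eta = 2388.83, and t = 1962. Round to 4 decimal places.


beta = 2.5958, eta = 2388.83, t = 1962
t/eta = 1962 / 2388.83 = 0.8213
(t/eta)^beta = 0.8213^2.5958 = 0.5999
R(t) = exp(-0.5999)
R(t) = 0.5489

0.5489


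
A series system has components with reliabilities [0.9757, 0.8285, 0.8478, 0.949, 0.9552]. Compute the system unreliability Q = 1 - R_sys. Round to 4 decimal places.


Components: [0.9757, 0.8285, 0.8478, 0.949, 0.9552]
After component 1: product = 0.9757
After component 2: product = 0.8084
After component 3: product = 0.6853
After component 4: product = 0.6504
After component 5: product = 0.6212
R_sys = 0.6212
Q = 1 - 0.6212 = 0.3788

0.3788


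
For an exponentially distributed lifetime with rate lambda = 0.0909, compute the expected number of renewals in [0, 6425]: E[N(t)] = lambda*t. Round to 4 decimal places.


lambda = 0.0909
t = 6425
E[N(t)] = lambda * t
E[N(t)] = 0.0909 * 6425
E[N(t)] = 584.0325

584.0325


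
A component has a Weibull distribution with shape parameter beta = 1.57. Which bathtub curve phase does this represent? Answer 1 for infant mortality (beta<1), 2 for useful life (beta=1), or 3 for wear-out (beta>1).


beta = 1.57
Compare beta to 1:
beta < 1 => infant mortality (phase 1)
beta = 1 => useful life (phase 2)
beta > 1 => wear-out (phase 3)
Since beta = 1.57, this is wear-out (increasing failure rate)
Phase = 3

3


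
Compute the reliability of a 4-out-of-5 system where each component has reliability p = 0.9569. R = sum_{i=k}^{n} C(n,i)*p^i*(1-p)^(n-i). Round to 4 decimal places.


k = 4, n = 5, p = 0.9569
i=4: C(5,4)=5 * 0.9569^4 * 0.0431^1 = 0.1807
i=5: C(5,5)=1 * 0.9569^5 * 0.0431^0 = 0.8023
R = sum of terms = 0.983

0.983


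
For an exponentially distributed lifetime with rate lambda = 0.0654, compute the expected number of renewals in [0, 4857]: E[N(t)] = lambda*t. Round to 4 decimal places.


lambda = 0.0654
t = 4857
E[N(t)] = lambda * t
E[N(t)] = 0.0654 * 4857
E[N(t)] = 317.6478

317.6478


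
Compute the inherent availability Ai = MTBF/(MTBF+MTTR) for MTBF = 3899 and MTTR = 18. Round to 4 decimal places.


MTBF = 3899
MTTR = 18
MTBF + MTTR = 3917
Ai = 3899 / 3917
Ai = 0.9954

0.9954


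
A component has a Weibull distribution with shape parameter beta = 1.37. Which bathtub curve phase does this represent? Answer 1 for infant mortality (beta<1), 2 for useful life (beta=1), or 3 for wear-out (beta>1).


beta = 1.37
Compare beta to 1:
beta < 1 => infant mortality (phase 1)
beta = 1 => useful life (phase 2)
beta > 1 => wear-out (phase 3)
Since beta = 1.37, this is wear-out (increasing failure rate)
Phase = 3

3


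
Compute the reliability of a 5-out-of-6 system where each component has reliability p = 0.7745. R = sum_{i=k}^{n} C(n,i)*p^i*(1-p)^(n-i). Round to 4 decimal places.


k = 5, n = 6, p = 0.7745
i=5: C(6,5)=6 * 0.7745^5 * 0.2255^1 = 0.3771
i=6: C(6,6)=1 * 0.7745^6 * 0.2255^0 = 0.2158
R = sum of terms = 0.5929

0.5929


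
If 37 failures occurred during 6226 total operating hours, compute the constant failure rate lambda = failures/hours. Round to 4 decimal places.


failures = 37
total_hours = 6226
lambda = 37 / 6226
lambda = 0.0059

0.0059


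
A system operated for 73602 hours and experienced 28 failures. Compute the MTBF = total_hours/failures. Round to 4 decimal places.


total_hours = 73602
failures = 28
MTBF = 73602 / 28
MTBF = 2628.6429

2628.6429


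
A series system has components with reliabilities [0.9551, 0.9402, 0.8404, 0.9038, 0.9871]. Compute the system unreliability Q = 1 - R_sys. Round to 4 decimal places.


Components: [0.9551, 0.9402, 0.8404, 0.9038, 0.9871]
After component 1: product = 0.9551
After component 2: product = 0.898
After component 3: product = 0.7547
After component 4: product = 0.6821
After component 5: product = 0.6733
R_sys = 0.6733
Q = 1 - 0.6733 = 0.3267

0.3267


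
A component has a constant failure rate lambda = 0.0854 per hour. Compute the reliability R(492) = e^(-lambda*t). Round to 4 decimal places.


lambda = 0.0854
t = 492
lambda * t = 42.0168
R(t) = e^(-42.0168)
R(t) = 0.0

0.0


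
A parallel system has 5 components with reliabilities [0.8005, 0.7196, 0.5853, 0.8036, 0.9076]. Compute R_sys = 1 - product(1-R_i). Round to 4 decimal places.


Components: [0.8005, 0.7196, 0.5853, 0.8036, 0.9076]
(1 - 0.8005) = 0.1995, running product = 0.1995
(1 - 0.7196) = 0.2804, running product = 0.0559
(1 - 0.5853) = 0.4147, running product = 0.0232
(1 - 0.8036) = 0.1964, running product = 0.0046
(1 - 0.9076) = 0.0924, running product = 0.0004
Product of (1-R_i) = 0.0004
R_sys = 1 - 0.0004 = 0.9996

0.9996


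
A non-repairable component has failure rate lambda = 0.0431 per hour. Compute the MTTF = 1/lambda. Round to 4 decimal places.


lambda = 0.0431
MTTF = 1 / 0.0431
MTTF = 23.2019

23.2019


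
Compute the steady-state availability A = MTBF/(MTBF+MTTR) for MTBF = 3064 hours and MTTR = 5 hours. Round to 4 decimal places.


MTBF = 3064
MTTR = 5
MTBF + MTTR = 3069
A = 3064 / 3069
A = 0.9984

0.9984


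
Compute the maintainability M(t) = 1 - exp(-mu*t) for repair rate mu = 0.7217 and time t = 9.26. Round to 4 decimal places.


mu = 0.7217, t = 9.26
mu * t = 0.7217 * 9.26 = 6.6829
exp(-6.6829) = 0.0013
M(t) = 1 - 0.0013
M(t) = 0.9987

0.9987


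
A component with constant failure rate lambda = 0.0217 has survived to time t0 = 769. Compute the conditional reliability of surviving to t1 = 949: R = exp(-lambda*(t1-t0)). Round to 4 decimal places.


lambda = 0.0217
t0 = 769, t1 = 949
t1 - t0 = 180
lambda * (t1-t0) = 0.0217 * 180 = 3.906
R = exp(-3.906)
R = 0.0201

0.0201


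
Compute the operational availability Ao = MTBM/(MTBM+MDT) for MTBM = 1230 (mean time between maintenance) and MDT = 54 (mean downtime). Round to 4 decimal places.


MTBM = 1230
MDT = 54
MTBM + MDT = 1284
Ao = 1230 / 1284
Ao = 0.9579

0.9579


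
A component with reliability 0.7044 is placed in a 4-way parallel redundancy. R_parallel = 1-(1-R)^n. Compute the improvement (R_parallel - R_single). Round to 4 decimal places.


R_single = 0.7044, n = 4
1 - R_single = 0.2956
(1 - R_single)^n = 0.2956^4 = 0.0076
R_parallel = 1 - 0.0076 = 0.9924
Improvement = 0.9924 - 0.7044
Improvement = 0.288

0.288


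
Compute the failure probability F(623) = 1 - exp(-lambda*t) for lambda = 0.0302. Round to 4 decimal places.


lambda = 0.0302, t = 623
lambda * t = 18.8146
exp(-18.8146) = 0.0
F(t) = 1 - 0.0
F(t) = 1.0

1.0


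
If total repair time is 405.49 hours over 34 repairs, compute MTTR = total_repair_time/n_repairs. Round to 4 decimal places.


total_repair_time = 405.49
n_repairs = 34
MTTR = 405.49 / 34
MTTR = 11.9262

11.9262


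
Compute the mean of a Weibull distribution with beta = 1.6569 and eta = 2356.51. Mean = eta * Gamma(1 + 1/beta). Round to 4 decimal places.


beta = 1.6569, eta = 2356.51
1/beta = 0.6035
1 + 1/beta = 1.6035
Gamma(1.6035) = 0.8939
Mean = 2356.51 * 0.8939
Mean = 2106.528

2106.528


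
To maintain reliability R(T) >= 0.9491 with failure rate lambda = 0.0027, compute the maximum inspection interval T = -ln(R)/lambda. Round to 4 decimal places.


R_target = 0.9491
lambda = 0.0027
-ln(0.9491) = 0.0522
T = 0.0522 / 0.0027
T = 19.3486

19.3486


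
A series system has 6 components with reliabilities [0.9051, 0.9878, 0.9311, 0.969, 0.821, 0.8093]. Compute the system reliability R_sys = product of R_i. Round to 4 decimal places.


Components: [0.9051, 0.9878, 0.9311, 0.969, 0.821, 0.8093]
After component 1 (R=0.9051): product = 0.9051
After component 2 (R=0.9878): product = 0.8941
After component 3 (R=0.9311): product = 0.8325
After component 4 (R=0.969): product = 0.8067
After component 5 (R=0.821): product = 0.6623
After component 6 (R=0.8093): product = 0.536
R_sys = 0.536

0.536


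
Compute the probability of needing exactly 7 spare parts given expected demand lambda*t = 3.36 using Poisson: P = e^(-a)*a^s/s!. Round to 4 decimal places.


a = 3.36, s = 7
e^(-a) = e^(-3.36) = 0.0347
a^s = 3.36^7 = 4834.7602
s! = 5040
P = 0.0347 * 4834.7602 / 5040
P = 0.0333

0.0333


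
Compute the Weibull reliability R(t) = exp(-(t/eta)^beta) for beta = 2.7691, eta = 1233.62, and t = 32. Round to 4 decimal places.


beta = 2.7691, eta = 1233.62, t = 32
t/eta = 32 / 1233.62 = 0.0259
(t/eta)^beta = 0.0259^2.7691 = 0.0
R(t) = exp(-0.0)
R(t) = 1.0

1.0


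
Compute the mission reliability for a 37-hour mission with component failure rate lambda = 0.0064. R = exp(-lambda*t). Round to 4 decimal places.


lambda = 0.0064
mission_time = 37
lambda * t = 0.0064 * 37 = 0.2368
R = exp(-0.2368)
R = 0.7891

0.7891


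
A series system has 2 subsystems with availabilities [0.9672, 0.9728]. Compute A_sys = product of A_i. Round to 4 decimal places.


Subsystems: [0.9672, 0.9728]
After subsystem 1 (A=0.9672): product = 0.9672
After subsystem 2 (A=0.9728): product = 0.9409
A_sys = 0.9409

0.9409


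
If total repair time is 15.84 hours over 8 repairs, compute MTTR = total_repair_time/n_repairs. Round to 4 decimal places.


total_repair_time = 15.84
n_repairs = 8
MTTR = 15.84 / 8
MTTR = 1.98

1.98


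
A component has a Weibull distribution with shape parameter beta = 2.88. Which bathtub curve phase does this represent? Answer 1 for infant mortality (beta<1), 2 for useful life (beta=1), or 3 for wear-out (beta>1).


beta = 2.88
Compare beta to 1:
beta < 1 => infant mortality (phase 1)
beta = 1 => useful life (phase 2)
beta > 1 => wear-out (phase 3)
Since beta = 2.88, this is wear-out (increasing failure rate)
Phase = 3

3


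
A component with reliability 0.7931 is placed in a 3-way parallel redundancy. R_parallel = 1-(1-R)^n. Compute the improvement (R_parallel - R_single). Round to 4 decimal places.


R_single = 0.7931, n = 3
1 - R_single = 0.2069
(1 - R_single)^n = 0.2069^3 = 0.0089
R_parallel = 1 - 0.0089 = 0.9911
Improvement = 0.9911 - 0.7931
Improvement = 0.198

0.198


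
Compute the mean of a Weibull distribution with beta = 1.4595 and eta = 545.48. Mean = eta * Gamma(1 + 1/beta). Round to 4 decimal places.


beta = 1.4595, eta = 545.48
1/beta = 0.6852
1 + 1/beta = 1.6852
Gamma(1.6852) = 0.9059
Mean = 545.48 * 0.9059
Mean = 494.1566

494.1566


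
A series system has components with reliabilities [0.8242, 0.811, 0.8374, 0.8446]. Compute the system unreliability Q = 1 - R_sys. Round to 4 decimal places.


Components: [0.8242, 0.811, 0.8374, 0.8446]
After component 1: product = 0.8242
After component 2: product = 0.6684
After component 3: product = 0.5597
After component 4: product = 0.4728
R_sys = 0.4728
Q = 1 - 0.4728 = 0.5272

0.5272


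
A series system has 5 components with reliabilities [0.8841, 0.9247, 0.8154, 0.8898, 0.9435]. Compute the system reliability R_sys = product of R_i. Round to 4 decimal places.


Components: [0.8841, 0.9247, 0.8154, 0.8898, 0.9435]
After component 1 (R=0.8841): product = 0.8841
After component 2 (R=0.9247): product = 0.8175
After component 3 (R=0.8154): product = 0.6666
After component 4 (R=0.8898): product = 0.5932
After component 5 (R=0.9435): product = 0.5596
R_sys = 0.5596

0.5596


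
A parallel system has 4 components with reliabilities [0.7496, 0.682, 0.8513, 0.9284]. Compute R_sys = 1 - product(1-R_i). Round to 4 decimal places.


Components: [0.7496, 0.682, 0.8513, 0.9284]
(1 - 0.7496) = 0.2504, running product = 0.2504
(1 - 0.682) = 0.318, running product = 0.0796
(1 - 0.8513) = 0.1487, running product = 0.0118
(1 - 0.9284) = 0.0716, running product = 0.0008
Product of (1-R_i) = 0.0008
R_sys = 1 - 0.0008 = 0.9992

0.9992


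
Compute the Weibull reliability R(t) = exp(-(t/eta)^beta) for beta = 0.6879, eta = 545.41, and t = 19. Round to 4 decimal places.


beta = 0.6879, eta = 545.41, t = 19
t/eta = 19 / 545.41 = 0.0348
(t/eta)^beta = 0.0348^0.6879 = 0.0993
R(t) = exp(-0.0993)
R(t) = 0.9054

0.9054


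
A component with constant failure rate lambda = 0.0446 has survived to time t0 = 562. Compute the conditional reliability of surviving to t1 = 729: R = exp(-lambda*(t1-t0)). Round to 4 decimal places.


lambda = 0.0446
t0 = 562, t1 = 729
t1 - t0 = 167
lambda * (t1-t0) = 0.0446 * 167 = 7.4482
R = exp(-7.4482)
R = 0.0006

0.0006


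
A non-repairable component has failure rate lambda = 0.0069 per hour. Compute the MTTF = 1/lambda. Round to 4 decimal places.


lambda = 0.0069
MTTF = 1 / 0.0069
MTTF = 144.9275

144.9275


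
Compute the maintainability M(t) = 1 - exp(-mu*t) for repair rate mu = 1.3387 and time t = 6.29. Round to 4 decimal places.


mu = 1.3387, t = 6.29
mu * t = 1.3387 * 6.29 = 8.4204
exp(-8.4204) = 0.0002
M(t) = 1 - 0.0002
M(t) = 0.9998

0.9998


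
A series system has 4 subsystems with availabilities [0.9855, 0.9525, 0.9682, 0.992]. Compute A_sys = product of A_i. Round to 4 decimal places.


Subsystems: [0.9855, 0.9525, 0.9682, 0.992]
After subsystem 1 (A=0.9855): product = 0.9855
After subsystem 2 (A=0.9525): product = 0.9387
After subsystem 3 (A=0.9682): product = 0.9088
After subsystem 4 (A=0.992): product = 0.9016
A_sys = 0.9016

0.9016


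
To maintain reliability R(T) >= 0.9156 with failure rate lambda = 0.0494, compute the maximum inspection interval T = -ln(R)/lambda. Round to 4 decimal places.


R_target = 0.9156
lambda = 0.0494
-ln(0.9156) = 0.0882
T = 0.0882 / 0.0494
T = 1.7849

1.7849


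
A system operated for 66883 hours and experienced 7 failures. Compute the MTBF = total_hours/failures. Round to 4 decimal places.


total_hours = 66883
failures = 7
MTBF = 66883 / 7
MTBF = 9554.7143

9554.7143


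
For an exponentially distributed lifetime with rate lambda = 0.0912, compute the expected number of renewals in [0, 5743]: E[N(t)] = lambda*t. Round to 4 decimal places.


lambda = 0.0912
t = 5743
E[N(t)] = lambda * t
E[N(t)] = 0.0912 * 5743
E[N(t)] = 523.7616

523.7616


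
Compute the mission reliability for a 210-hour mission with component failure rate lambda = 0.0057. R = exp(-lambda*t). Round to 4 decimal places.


lambda = 0.0057
mission_time = 210
lambda * t = 0.0057 * 210 = 1.197
R = exp(-1.197)
R = 0.3021

0.3021


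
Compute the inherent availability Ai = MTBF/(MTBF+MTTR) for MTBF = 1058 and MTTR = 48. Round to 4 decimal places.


MTBF = 1058
MTTR = 48
MTBF + MTTR = 1106
Ai = 1058 / 1106
Ai = 0.9566

0.9566


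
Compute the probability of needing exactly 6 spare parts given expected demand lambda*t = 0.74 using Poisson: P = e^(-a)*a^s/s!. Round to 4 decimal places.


a = 0.74, s = 6
e^(-a) = e^(-0.74) = 0.4771
a^s = 0.74^6 = 0.1642
s! = 720
P = 0.4771 * 0.1642 / 720
P = 0.0001

0.0001


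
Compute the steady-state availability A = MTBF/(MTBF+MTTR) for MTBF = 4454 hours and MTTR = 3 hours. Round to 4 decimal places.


MTBF = 4454
MTTR = 3
MTBF + MTTR = 4457
A = 4454 / 4457
A = 0.9993

0.9993


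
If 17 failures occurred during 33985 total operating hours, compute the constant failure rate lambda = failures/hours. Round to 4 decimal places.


failures = 17
total_hours = 33985
lambda = 17 / 33985
lambda = 0.0005

0.0005


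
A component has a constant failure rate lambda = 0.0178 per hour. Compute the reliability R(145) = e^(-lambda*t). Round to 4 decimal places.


lambda = 0.0178
t = 145
lambda * t = 2.581
R(t) = e^(-2.581)
R(t) = 0.0757

0.0757


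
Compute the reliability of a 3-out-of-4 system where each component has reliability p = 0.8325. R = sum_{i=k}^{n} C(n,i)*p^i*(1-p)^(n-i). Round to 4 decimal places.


k = 3, n = 4, p = 0.8325
i=3: C(4,3)=4 * 0.8325^3 * 0.1675^1 = 0.3866
i=4: C(4,4)=1 * 0.8325^4 * 0.1675^0 = 0.4803
R = sum of terms = 0.8669

0.8669


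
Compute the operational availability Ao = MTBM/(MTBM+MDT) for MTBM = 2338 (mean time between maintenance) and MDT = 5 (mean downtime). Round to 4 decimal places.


MTBM = 2338
MDT = 5
MTBM + MDT = 2343
Ao = 2338 / 2343
Ao = 0.9979

0.9979


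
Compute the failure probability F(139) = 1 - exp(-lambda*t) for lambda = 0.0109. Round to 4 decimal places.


lambda = 0.0109, t = 139
lambda * t = 1.5151
exp(-1.5151) = 0.2198
F(t) = 1 - 0.2198
F(t) = 0.7802

0.7802


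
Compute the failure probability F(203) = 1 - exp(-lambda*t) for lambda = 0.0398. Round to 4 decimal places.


lambda = 0.0398, t = 203
lambda * t = 8.0794
exp(-8.0794) = 0.0003
F(t) = 1 - 0.0003
F(t) = 0.9997

0.9997


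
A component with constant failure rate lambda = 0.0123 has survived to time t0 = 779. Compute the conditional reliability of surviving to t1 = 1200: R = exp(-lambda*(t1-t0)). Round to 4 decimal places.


lambda = 0.0123
t0 = 779, t1 = 1200
t1 - t0 = 421
lambda * (t1-t0) = 0.0123 * 421 = 5.1783
R = exp(-5.1783)
R = 0.0056

0.0056


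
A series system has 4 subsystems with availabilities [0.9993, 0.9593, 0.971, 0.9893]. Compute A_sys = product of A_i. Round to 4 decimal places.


Subsystems: [0.9993, 0.9593, 0.971, 0.9893]
After subsystem 1 (A=0.9993): product = 0.9993
After subsystem 2 (A=0.9593): product = 0.9586
After subsystem 3 (A=0.971): product = 0.9308
After subsystem 4 (A=0.9893): product = 0.9209
A_sys = 0.9209

0.9209


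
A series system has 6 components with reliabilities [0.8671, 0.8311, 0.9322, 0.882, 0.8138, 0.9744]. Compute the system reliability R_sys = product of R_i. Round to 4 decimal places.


Components: [0.8671, 0.8311, 0.9322, 0.882, 0.8138, 0.9744]
After component 1 (R=0.8671): product = 0.8671
After component 2 (R=0.8311): product = 0.7206
After component 3 (R=0.9322): product = 0.6718
After component 4 (R=0.882): product = 0.5925
After component 5 (R=0.8138): product = 0.4822
After component 6 (R=0.9744): product = 0.4698
R_sys = 0.4698

0.4698


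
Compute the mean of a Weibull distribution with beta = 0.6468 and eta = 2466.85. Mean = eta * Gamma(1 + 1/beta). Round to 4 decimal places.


beta = 0.6468, eta = 2466.85
1/beta = 1.5461
1 + 1/beta = 2.5461
Gamma(2.5461) = 1.3738
Mean = 2466.85 * 1.3738
Mean = 3389.0107

3389.0107


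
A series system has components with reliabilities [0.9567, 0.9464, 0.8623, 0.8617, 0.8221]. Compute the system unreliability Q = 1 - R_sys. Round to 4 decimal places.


Components: [0.9567, 0.9464, 0.8623, 0.8617, 0.8221]
After component 1: product = 0.9567
After component 2: product = 0.9054
After component 3: product = 0.7807
After component 4: product = 0.6728
After component 5: product = 0.5531
R_sys = 0.5531
Q = 1 - 0.5531 = 0.4469

0.4469


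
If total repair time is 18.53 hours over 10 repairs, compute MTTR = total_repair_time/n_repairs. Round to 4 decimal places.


total_repair_time = 18.53
n_repairs = 10
MTTR = 18.53 / 10
MTTR = 1.853

1.853


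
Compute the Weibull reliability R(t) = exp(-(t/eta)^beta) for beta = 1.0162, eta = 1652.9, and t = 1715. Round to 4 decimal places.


beta = 1.0162, eta = 1652.9, t = 1715
t/eta = 1715 / 1652.9 = 1.0376
(t/eta)^beta = 1.0376^1.0162 = 1.0382
R(t) = exp(-1.0382)
R(t) = 0.3541

0.3541


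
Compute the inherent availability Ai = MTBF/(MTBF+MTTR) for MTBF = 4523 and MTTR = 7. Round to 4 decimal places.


MTBF = 4523
MTTR = 7
MTBF + MTTR = 4530
Ai = 4523 / 4530
Ai = 0.9985

0.9985


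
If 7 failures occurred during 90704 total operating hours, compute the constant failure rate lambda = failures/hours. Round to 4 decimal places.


failures = 7
total_hours = 90704
lambda = 7 / 90704
lambda = 0.0001

0.0001


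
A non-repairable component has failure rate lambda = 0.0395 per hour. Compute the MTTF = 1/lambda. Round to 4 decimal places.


lambda = 0.0395
MTTF = 1 / 0.0395
MTTF = 25.3165

25.3165


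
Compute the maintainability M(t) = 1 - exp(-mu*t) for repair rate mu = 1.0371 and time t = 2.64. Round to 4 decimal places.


mu = 1.0371, t = 2.64
mu * t = 1.0371 * 2.64 = 2.7379
exp(-2.7379) = 0.0647
M(t) = 1 - 0.0647
M(t) = 0.9353

0.9353


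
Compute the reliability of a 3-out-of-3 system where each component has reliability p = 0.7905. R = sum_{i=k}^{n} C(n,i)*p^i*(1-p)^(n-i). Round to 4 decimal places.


k = 3, n = 3, p = 0.7905
i=3: C(3,3)=1 * 0.7905^3 * 0.2095^0 = 0.494
R = sum of terms = 0.494

0.494


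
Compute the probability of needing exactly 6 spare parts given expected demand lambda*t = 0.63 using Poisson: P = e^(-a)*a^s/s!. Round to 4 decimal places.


a = 0.63, s = 6
e^(-a) = e^(-0.63) = 0.5326
a^s = 0.63^6 = 0.0625
s! = 720
P = 0.5326 * 0.0625 / 720
P = 0.0

0.0


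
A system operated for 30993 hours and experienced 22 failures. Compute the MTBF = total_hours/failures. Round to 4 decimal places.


total_hours = 30993
failures = 22
MTBF = 30993 / 22
MTBF = 1408.7727

1408.7727


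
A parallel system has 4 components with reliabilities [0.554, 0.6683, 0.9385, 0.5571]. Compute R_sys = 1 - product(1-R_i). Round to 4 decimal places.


Components: [0.554, 0.6683, 0.9385, 0.5571]
(1 - 0.554) = 0.446, running product = 0.446
(1 - 0.6683) = 0.3317, running product = 0.1479
(1 - 0.9385) = 0.0615, running product = 0.0091
(1 - 0.5571) = 0.4429, running product = 0.004
Product of (1-R_i) = 0.004
R_sys = 1 - 0.004 = 0.996

0.996


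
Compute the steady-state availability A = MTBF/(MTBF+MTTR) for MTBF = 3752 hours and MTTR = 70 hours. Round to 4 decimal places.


MTBF = 3752
MTTR = 70
MTBF + MTTR = 3822
A = 3752 / 3822
A = 0.9817

0.9817


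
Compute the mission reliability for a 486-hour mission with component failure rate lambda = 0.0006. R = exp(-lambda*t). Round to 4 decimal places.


lambda = 0.0006
mission_time = 486
lambda * t = 0.0006 * 486 = 0.2916
R = exp(-0.2916)
R = 0.7471

0.7471


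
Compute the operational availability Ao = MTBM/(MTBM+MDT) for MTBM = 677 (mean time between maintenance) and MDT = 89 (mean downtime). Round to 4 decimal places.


MTBM = 677
MDT = 89
MTBM + MDT = 766
Ao = 677 / 766
Ao = 0.8838

0.8838


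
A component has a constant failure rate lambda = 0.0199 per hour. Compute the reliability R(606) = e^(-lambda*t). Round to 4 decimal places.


lambda = 0.0199
t = 606
lambda * t = 12.0594
R(t) = e^(-12.0594)
R(t) = 0.0

0.0


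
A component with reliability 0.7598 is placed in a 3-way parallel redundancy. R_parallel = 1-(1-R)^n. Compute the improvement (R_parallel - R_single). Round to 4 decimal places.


R_single = 0.7598, n = 3
1 - R_single = 0.2402
(1 - R_single)^n = 0.2402^3 = 0.0139
R_parallel = 1 - 0.0139 = 0.9861
Improvement = 0.9861 - 0.7598
Improvement = 0.2263

0.2263


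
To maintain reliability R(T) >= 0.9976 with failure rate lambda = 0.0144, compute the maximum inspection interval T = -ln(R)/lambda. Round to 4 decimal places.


R_target = 0.9976
lambda = 0.0144
-ln(0.9976) = 0.0024
T = 0.0024 / 0.0144
T = 0.1669

0.1669


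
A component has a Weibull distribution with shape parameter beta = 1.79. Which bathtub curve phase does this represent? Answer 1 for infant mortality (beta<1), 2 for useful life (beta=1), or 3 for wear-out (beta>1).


beta = 1.79
Compare beta to 1:
beta < 1 => infant mortality (phase 1)
beta = 1 => useful life (phase 2)
beta > 1 => wear-out (phase 3)
Since beta = 1.79, this is wear-out (increasing failure rate)
Phase = 3

3


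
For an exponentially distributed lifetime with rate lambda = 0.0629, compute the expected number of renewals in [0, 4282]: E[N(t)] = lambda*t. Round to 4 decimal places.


lambda = 0.0629
t = 4282
E[N(t)] = lambda * t
E[N(t)] = 0.0629 * 4282
E[N(t)] = 269.3378

269.3378


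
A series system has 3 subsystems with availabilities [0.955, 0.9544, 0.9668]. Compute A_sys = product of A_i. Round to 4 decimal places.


Subsystems: [0.955, 0.9544, 0.9668]
After subsystem 1 (A=0.955): product = 0.955
After subsystem 2 (A=0.9544): product = 0.9115
After subsystem 3 (A=0.9668): product = 0.8812
A_sys = 0.8812

0.8812


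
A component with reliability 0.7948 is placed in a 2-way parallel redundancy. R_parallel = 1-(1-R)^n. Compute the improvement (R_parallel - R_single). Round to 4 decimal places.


R_single = 0.7948, n = 2
1 - R_single = 0.2052
(1 - R_single)^n = 0.2052^2 = 0.0421
R_parallel = 1 - 0.0421 = 0.9579
Improvement = 0.9579 - 0.7948
Improvement = 0.1631

0.1631


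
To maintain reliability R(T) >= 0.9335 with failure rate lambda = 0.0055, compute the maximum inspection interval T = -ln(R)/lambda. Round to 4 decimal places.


R_target = 0.9335
lambda = 0.0055
-ln(0.9335) = 0.0688
T = 0.0688 / 0.0055
T = 12.5117

12.5117


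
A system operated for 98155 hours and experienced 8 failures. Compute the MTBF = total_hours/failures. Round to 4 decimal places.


total_hours = 98155
failures = 8
MTBF = 98155 / 8
MTBF = 12269.375

12269.375


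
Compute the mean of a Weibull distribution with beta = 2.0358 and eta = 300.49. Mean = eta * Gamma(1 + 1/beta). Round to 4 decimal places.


beta = 2.0358, eta = 300.49
1/beta = 0.4912
1 + 1/beta = 1.4912
Gamma(1.4912) = 0.886
Mean = 300.49 * 0.886
Mean = 266.2265

266.2265


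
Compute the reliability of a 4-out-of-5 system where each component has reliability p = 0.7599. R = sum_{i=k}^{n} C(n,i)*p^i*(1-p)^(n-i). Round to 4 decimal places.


k = 4, n = 5, p = 0.7599
i=4: C(5,4)=5 * 0.7599^4 * 0.2401^1 = 0.4003
i=5: C(5,5)=1 * 0.7599^5 * 0.2401^0 = 0.2534
R = sum of terms = 0.6537

0.6537


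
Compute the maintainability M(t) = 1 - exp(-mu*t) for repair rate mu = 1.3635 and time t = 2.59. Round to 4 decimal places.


mu = 1.3635, t = 2.59
mu * t = 1.3635 * 2.59 = 3.5315
exp(-3.5315) = 0.0293
M(t) = 1 - 0.0293
M(t) = 0.9707

0.9707


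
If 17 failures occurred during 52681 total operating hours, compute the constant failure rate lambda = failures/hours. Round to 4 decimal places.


failures = 17
total_hours = 52681
lambda = 17 / 52681
lambda = 0.0003

0.0003
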